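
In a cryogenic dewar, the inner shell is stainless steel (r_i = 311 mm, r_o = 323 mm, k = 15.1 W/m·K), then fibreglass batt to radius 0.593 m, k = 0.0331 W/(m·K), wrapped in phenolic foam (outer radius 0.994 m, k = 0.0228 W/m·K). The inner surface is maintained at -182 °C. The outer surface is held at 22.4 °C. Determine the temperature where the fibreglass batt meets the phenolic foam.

T = -61.8 °C

Treat each layer as a resistance in series:
  R_stainless steel = (1/0.311 − 1/0.323)/(4πk) = 0.1195/(4π·15.1) = 6.296×10^-4 K/W
  R_fibreglass batt = (1/0.323 − 1/0.593)/(4πk) = 1.410/(4π·0.0331) = 3.389 K/W
  R_phenolic foam = (1/0.593 − 1/0.994)/(4πk) = 0.6803/(4π·0.0228) = 2.374 K/W
ΣR = 6.296×10^-4 + 3.389 + 2.374 = 5.764 K/W
Q = ΔT/ΣR = (-182 °C − 22.4 °C)/5.764 = -35.46 W
From the inner boundary to the fibreglass batt/phenolic foam interface, ΣR_partial = 3.390 K/W.
T_interface = T_in − Q·ΣR_partial = -182 °C − (-35.46)(3.390) = -61.8 °C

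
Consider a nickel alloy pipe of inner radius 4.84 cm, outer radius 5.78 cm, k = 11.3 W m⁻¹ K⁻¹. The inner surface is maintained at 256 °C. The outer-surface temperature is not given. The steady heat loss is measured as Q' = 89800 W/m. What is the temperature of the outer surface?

T_out = 31.5 °C

Sum the resistances:
  R'_nickel alloy = ln(0.0578/0.0484)/(2πk) = 0.1775/(2π·11.3) = 0.002500 m·K/W
ΣR = 0.002500 m·K/W
ΔT = Q'·ΣR = 89800 × 0.002500 = 224.5 K
Heat flows outward, so T_out = T_in − ΔT = 256 − 224.5 = 31.5 °C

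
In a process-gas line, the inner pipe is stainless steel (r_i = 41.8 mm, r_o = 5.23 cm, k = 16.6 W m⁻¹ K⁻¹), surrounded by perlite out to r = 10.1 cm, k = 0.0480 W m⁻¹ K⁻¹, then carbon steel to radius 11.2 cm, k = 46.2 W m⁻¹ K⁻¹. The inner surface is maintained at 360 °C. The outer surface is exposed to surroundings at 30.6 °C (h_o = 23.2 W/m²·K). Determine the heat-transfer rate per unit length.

Resistance network (inner→outer):
  R'_stainless steel = ln(0.0523/0.0418)/(2πk) = 0.2241/(2π·16.6) = 0.002149 m·K/W
  R'_perlite = ln(0.101/0.0523)/(2πk) = 0.6581/(2π·0.0480) = 2.182 m·K/W
  R'_carbon steel = ln(0.112/0.101)/(2πk) = 0.1034/(2π·46.2) = 3.561×10^-4 m·K/W
  R'_conv,out = 1/(2πr h) = 1/(2π·0.112·23.2) = 0.06125 m·K/W
ΣR = 0.002149 + 2.182 + 3.561×10^-4 + 0.06125 = 2.246 m·K/W
Q' = ΔT/ΣR = (360 °C − 30.6 °C)/2.246 = 147 W/m

Q' = 147 W/m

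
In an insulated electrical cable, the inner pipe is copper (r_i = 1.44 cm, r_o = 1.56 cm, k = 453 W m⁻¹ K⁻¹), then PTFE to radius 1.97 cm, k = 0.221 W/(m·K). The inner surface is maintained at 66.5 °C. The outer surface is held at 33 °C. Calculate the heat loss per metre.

Q' = 199 W/m

Series thermal resistances, inner to outer:
  R'_copper = ln(0.0156/0.0144)/(2πk) = 0.08004/(2π·453) = 2.812×10^-5 m·K/W
  R'_PTFE = ln(0.0197/0.0156)/(2πk) = 0.2333/(2π·0.221) = 0.1680 m·K/W
ΣR = 2.812×10^-5 + 0.1680 = 0.1680 m·K/W
Q' = ΔT/ΣR = (66.5 °C − 33 °C)/0.1680 = 199 W/m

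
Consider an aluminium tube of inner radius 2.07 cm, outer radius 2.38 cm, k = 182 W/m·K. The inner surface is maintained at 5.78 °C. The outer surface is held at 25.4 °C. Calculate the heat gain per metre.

Q' = 1.61×10^5 W/m

Q' = 2πk·ΔT/ln(r₂/r₁) = 2π × 182 × 19.62 / ln(0.0238/0.0207) = 1.61×10^5 W/m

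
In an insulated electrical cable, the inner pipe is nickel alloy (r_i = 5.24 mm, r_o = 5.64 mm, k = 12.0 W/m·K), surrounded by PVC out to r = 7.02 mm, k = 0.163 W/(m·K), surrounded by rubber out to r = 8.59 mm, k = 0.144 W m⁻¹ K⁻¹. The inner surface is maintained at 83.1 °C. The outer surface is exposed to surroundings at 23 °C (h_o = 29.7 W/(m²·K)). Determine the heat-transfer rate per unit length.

Series thermal resistances, inner to outer:
  R'_nickel alloy = ln(0.00564/0.00524)/(2πk) = 0.07356/(2π·12.0) = 9.757×10^-4 m·K/W
  R'_PVC = ln(0.00702/0.00564)/(2πk) = 0.2189/(2π·0.163) = 0.2137 m·K/W
  R'_rubber = ln(0.00859/0.00702)/(2πk) = 0.2018/(2π·0.144) = 0.2231 m·K/W
  R'_conv,out = 1/(2πr h) = 1/(2π·0.00859·29.7) = 0.6238 m·K/W
ΣR = 9.757×10^-4 + 0.2137 + 0.2231 + 0.6238 = 1.062 m·K/W
Q' = ΔT/ΣR = (83.1 °C − 23 °C)/1.062 = 56.6 W/m

Q' = 56.6 W/m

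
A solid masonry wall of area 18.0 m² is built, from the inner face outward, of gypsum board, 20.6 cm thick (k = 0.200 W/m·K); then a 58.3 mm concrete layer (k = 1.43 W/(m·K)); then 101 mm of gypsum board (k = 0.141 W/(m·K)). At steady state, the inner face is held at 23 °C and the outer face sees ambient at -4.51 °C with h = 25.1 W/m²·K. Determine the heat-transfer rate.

Q = 271 W

Treat each layer as a resistance in series:
  R_gypsum board = L/(kA) = 0.206/(0.200·18.0) = 0.05722 K/W
  R_concrete = L/(kA) = 0.0583/(1.43·18.0) = 0.002265 K/W
  R_gypsum board = L/(kA) = 0.101/(0.141·18.0) = 0.03980 K/W
  R_conv,out = 1/(hA) = 1/(25.1·18.0) = 0.002213 K/W
ΣR = 0.05722 + 0.002265 + 0.03980 + 0.002213 = 0.1015 K/W
Q = ΔT/ΣR = (23 °C − -4.51 °C)/0.1015 = 271 W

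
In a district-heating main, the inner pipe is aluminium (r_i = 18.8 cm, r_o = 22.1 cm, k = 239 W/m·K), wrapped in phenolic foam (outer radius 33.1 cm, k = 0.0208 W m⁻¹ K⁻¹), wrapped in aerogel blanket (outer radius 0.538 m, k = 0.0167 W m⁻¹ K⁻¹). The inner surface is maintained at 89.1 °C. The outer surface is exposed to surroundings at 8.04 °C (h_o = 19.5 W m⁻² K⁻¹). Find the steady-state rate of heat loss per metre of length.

Q' = 10.5 W/m

Series thermal resistances, inner to outer:
  R'_aluminium = ln(0.221/0.188)/(2πk) = 0.1617/(2π·239) = 1.077×10^-4 m·K/W
  R'_phenolic foam = ln(0.331/0.221)/(2πk) = 0.4040/(2π·0.0208) = 3.091 m·K/W
  R'_aerogel blanket = ln(0.538/0.331)/(2πk) = 0.4857/(2π·0.0167) = 4.629 m·K/W
  R'_conv,out = 1/(2πr h) = 1/(2π·0.538·19.5) = 0.01517 m·K/W
ΣR = 1.077×10^-4 + 3.091 + 4.629 + 0.01517 = 7.735 m·K/W
Q' = ΔT/ΣR = (89.1 °C − 8.04 °C)/7.735 = 10.5 W/m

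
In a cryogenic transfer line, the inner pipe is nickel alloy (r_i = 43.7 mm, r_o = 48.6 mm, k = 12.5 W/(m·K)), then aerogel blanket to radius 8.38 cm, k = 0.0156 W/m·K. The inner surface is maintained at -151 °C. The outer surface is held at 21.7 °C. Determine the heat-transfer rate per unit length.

Q' = 31.1 W/m

Treat each layer as a resistance in series:
  R'_nickel alloy = ln(0.0486/0.0437)/(2πk) = 0.1063/(2π·12.5) = 0.001353 m·K/W
  R'_aerogel blanket = ln(0.0838/0.0486)/(2πk) = 0.5448/(2π·0.0156) = 5.558 m·K/W
ΣR = 0.001353 + 5.558 = 5.559 m·K/W
Q' = ΔT/ΣR = (-151 °C − 21.7 °C)/5.559 = -31.1 W/m
(Negative Q' ⇒ heat flows inward; heat gain = 31.1 W/m.)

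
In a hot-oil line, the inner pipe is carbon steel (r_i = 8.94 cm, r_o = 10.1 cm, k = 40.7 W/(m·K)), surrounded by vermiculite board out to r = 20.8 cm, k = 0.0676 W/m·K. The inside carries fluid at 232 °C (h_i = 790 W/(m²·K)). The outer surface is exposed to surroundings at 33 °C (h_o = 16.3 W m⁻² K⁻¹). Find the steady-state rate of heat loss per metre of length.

Q' = 114 W/m

Series thermal resistances, inner to outer:
  R'_conv,in = 1/(2πr h) = 1/(2π·0.0894·790) = 0.002253 m·K/W
  R'_carbon steel = ln(0.101/0.0894)/(2πk) = 0.1220/(2π·40.7) = 4.771×10^-4 m·K/W
  R'_vermiculite board = ln(0.208/0.101)/(2πk) = 0.7224/(2π·0.0676) = 1.701 m·K/W
  R'_conv,out = 1/(2πr h) = 1/(2π·0.208·16.3) = 0.04694 m·K/W
ΣR = 0.002253 + 4.771×10^-4 + 1.701 + 0.04694 = 1.751 m·K/W
Q' = ΔT/ΣR = (232 °C − 33 °C)/1.751 = 114 W/m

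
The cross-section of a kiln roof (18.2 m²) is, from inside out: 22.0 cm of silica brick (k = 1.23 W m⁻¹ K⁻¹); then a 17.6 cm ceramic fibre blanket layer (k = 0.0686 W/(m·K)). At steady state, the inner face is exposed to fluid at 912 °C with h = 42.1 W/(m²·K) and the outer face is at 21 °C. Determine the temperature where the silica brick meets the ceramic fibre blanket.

Resistance network (inner→outer):
  R_conv,in = 1/(hA) = 1/(42.1·18.2) = 0.001305 K/W
  R_silica brick = L/(kA) = 0.220/(1.23·18.2) = 0.009828 K/W
  R_ceramic fibre blanket = L/(kA) = 0.176/(0.0686·18.2) = 0.1410 K/W
ΣR = 0.001305 + 0.009828 + 0.1410 = 0.1521 K/W
Q = ΔT/ΣR = (912 °C − 21 °C)/0.1521 = 5858 W
From the inner boundary to the silica brick/ceramic fibre blanket interface, ΣR_partial = 0.01113 K/W.
T_interface = T_in − Q·ΣR_partial = 912 °C − (5858)(0.01113) = 847 °C

T = 847 °C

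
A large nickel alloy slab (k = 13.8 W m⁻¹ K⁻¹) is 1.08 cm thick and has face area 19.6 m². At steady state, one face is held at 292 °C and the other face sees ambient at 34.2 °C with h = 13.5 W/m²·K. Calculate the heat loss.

Treat each layer as a resistance in series:
  R_nickel alloy = L/(kA) = 0.0108/(13.8·19.6) = 3.993×10^-5 K/W
  R_conv,out = 1/(hA) = 1/(13.5·19.6) = 0.003779 K/W
ΣR = 3.993×10^-5 + 0.003779 = 0.003819 K/W
Q = ΔT/ΣR = (292 °C − 34.2 °C)/0.003819 = 67500 W

Q = 67.5 kW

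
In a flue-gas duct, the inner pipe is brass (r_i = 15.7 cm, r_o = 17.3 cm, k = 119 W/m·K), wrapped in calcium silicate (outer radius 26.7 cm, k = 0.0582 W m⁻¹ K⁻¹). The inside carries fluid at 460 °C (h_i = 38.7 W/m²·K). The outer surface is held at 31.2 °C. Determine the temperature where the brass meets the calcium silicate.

T = 451 °C

Resistance network (inner→outer):
  R'_conv,in = 1/(2πr h) = 1/(2π·0.157·38.7) = 0.02619 m·K/W
  R'_brass = ln(0.173/0.157)/(2πk) = 0.09705/(2π·119) = 1.298×10^-4 m·K/W
  R'_calcium silicate = ln(0.267/0.173)/(2πk) = 0.4340/(2π·0.0582) = 1.187 m·K/W
ΣR = 0.02619 + 1.298×10^-4 + 1.187 = 1.213 m·K/W
Q' = ΔT/ΣR = (460 °C − 31.2 °C)/1.213 = 353.5 W/m
From the inner boundary to the brass/calcium silicate interface, ΣR_partial = 0.02632 m·K/W.
T_interface = T_in − Q'·ΣR_partial = 460 °C − (353.5)(0.02632) = 451 °C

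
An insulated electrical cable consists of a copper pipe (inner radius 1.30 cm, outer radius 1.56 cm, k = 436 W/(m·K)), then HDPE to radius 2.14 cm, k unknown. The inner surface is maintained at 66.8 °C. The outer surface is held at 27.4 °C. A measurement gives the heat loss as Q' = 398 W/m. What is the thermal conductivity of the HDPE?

ΣR = ΔT/Q' = |66.8 − 27.4|/398 = 0.09899 m·K/W
Known resistances:
  R'_copper = ln(0.0156/0.0130)/(2πk) = 0.1823/(2π·436) = 6.655×10^-5 m·K/W
R_HDPE = ΣR − ΣR_known = 0.09899 − 6.655×10^-5 = 0.09892 m·K/W
ln(r₂/r₁)/(2πk) = 0.09892 ⇒ k = 0.3161/(2π·0.09892) = 0.509 W/m·K

k = 0.509 W/m·K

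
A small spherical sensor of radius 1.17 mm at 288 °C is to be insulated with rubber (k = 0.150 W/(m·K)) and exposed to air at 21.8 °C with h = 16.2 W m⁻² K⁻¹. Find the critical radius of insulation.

For a sphere, r_cr = 2k_ins/h = 2·0.150/16.2 = 0.0185 m = 1.85 cm

r_cr = 1.85 cm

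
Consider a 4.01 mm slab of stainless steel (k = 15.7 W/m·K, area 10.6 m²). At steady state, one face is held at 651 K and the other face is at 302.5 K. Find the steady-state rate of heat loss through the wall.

Q = kA·ΔT/L = 15.7 × 10.6 × |651 K − 302.5 K| / 0.00401 = 1.45×10^7 W

Q = 14500 kW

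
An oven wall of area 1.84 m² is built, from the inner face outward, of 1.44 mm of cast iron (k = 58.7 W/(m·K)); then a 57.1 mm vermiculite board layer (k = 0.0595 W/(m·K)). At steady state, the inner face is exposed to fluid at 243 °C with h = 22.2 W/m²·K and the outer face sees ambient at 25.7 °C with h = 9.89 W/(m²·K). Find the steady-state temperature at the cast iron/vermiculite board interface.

Series thermal resistances, inner to outer:
  R_conv,in = 1/(hA) = 1/(22.2·1.84) = 0.02448 K/W
  R_cast iron = L/(kA) = 0.00144/(58.7·1.84) = 1.333×10^-5 K/W
  R_vermiculite board = L/(kA) = 0.0571/(0.0595·1.84) = 0.5216 K/W
  R_conv,out = 1/(hA) = 1/(9.89·1.84) = 0.05495 K/W
ΣR = 0.02448 + 1.333×10^-5 + 0.5216 + 0.05495 = 0.6010 K/W
Q = ΔT/ΣR = (243 °C − 25.7 °C)/0.6010 = 361.6 W
From the inner boundary to the cast iron/vermiculite board interface, ΣR_partial = 0.02449 K/W.
T_interface = T_in − Q·ΣR_partial = 243 °C − (361.6)(0.02449) = 234 °C

T = 234 °C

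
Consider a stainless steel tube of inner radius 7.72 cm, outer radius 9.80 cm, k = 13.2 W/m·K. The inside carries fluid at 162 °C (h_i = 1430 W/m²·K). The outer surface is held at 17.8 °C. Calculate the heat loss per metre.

Series thermal resistances, inner to outer:
  R'_conv,in = 1/(2πr h) = 1/(2π·0.0772·1430) = 0.001442 m·K/W
  R'_stainless steel = ln(0.0980/0.0772)/(2πk) = 0.2386/(2π·13.2) = 0.002876 m·K/W
ΣR = 0.001442 + 0.002876 = 0.004318 m·K/W
Q' = ΔT/ΣR = (162 °C − 17.8 °C)/0.004318 = 33400 W/m

Q' = 33400 W/m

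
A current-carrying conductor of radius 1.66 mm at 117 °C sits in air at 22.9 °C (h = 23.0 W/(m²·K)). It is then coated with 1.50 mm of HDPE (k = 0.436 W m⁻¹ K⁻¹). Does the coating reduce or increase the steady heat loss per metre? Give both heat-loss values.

increases: 22.6 → 38.8 W/m

Critical radius for a cylinder: r_cr = k/h = 0.0190 m = 1.90 cm.
Outer radius after coating: r₂ = 0.00166 + 0.00150 = 0.00316 m.
Since r₁ < r_cr and r₂ ≤ r_cr, the coating moves toward the maximum at r_cr — heat loss rises.
Bare: R = 1/(2πr₁h) = 4.169 m·K/W; Q = 94.1/4.169 = 22.6 W/m.
Coated: R = R_cond + R_conv = 2.425 m·K/W; Q = 94.1/2.425 = 38.8 W/m.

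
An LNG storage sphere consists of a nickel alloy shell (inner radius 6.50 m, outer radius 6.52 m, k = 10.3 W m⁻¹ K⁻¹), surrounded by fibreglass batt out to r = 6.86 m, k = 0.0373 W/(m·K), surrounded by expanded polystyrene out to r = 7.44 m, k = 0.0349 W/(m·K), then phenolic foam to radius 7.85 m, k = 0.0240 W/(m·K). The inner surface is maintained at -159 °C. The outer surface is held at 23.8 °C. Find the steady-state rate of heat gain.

Q = 2790 W

Series thermal resistances, inner to outer:
  R_nickel alloy = (1/6.50 − 1/6.52)/(4πk) = 4.719×10^-4/(4π·10.3) = 3.646×10^-6 K/W
  R_fibreglass batt = (1/6.52 − 1/6.86)/(4πk) = 0.007602/(4π·0.0373) = 0.01622 K/W
  R_expanded polystyrene = (1/6.86 − 1/7.44)/(4πk) = 0.01136/(4π·0.0349) = 0.02591 K/W
  R_phenolic foam = (1/7.44 − 1/7.85)/(4πk) = 0.007020/(4π·0.0240) = 0.02328 K/W
ΣR = 3.646×10^-6 + 0.01622 + 0.02591 + 0.02328 = 0.06541 K/W
Q = ΔT/ΣR = (-159 °C − 23.8 °C)/0.06541 = -2790 W
(Negative Q ⇒ heat flows inward; heat gain = 2790 W.)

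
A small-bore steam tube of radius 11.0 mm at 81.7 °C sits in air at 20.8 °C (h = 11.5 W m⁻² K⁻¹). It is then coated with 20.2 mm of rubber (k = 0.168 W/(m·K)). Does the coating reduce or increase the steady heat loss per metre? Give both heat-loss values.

Critical radius for a cylinder: r_cr = k/h = 0.0146 m = 1.46 cm.
Outer radius after coating: r₂ = 0.0110 + 0.0202 = 0.0312 m.
r₁ < r_cr < r₂: heat loss rises to a maximum at r_cr then falls. Whether the coating helps depends on whether Q(r₂) has dropped back below Q(r₁).
Bare: R = 1/(2πr₁h) = 1.258 m·K/W; Q = 60.9/1.258 = 48.4 W/m.
Coated: R = R_cond + R_conv = 1.431 m·K/W; Q = 60.9/1.431 = 42.6 W/m.

reduces: 48.4 → 42.6 W/m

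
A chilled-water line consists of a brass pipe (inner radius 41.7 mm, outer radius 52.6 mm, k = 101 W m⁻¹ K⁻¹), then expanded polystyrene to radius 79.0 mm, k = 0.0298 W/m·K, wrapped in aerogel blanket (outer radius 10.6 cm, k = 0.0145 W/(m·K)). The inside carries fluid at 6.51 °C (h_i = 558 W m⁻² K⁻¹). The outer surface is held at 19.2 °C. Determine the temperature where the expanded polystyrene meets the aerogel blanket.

Series thermal resistances, inner to outer:
  R'_conv,in = 1/(2πr h) = 1/(2π·0.0417·558) = 0.006840 m·K/W
  R'_brass = ln(0.0526/0.0417)/(2πk) = 0.2322/(2π·101) = 3.659×10^-4 m·K/W
  R'_expanded polystyrene = ln(0.0790/0.0526)/(2πk) = 0.4067/(2π·0.0298) = 2.172 m·K/W
  R'_aerogel blanket = ln(0.106/0.0790)/(2πk) = 0.2940/(2π·0.0145) = 3.227 m·K/W
ΣR = 0.006840 + 3.659×10^-4 + 2.172 + 3.227 = 5.406 m·K/W
Q' = ΔT/ΣR = (6.51 °C − 19.2 °C)/5.406 = -2.347 W/m
From the inner boundary to the expanded polystyrene/aerogel blanket interface, ΣR_partial = 2.179 m·K/W.
T_interface = T_in − Q'·ΣR_partial = 6.51 °C − (-2.347)(2.179) = 11.6 °C

T = 11.6 °C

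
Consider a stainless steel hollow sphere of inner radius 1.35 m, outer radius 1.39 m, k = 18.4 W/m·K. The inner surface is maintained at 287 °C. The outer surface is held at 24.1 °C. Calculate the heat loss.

Q = 2850 kW

Q = 4πk·ΔT/(1/r₁ − 1/r₂) = 4π × 18.4 × 262.9 / (1/1.35 − 1/1.39) = 2.85×10^6 W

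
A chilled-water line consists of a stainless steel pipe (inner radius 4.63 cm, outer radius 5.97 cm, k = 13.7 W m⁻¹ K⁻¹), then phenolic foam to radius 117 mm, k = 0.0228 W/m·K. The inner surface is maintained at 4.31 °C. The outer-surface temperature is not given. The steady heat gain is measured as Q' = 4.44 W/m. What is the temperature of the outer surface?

T_out = 25.2 °C

Sum the resistances:
  R'_stainless steel = ln(0.0597/0.0463)/(2πk) = 0.2542/(2π·13.7) = 0.002953 m·K/W
  R'_phenolic foam = ln(0.117/0.0597)/(2πk) = 0.6728/(2π·0.0228) = 4.697 m·K/W
ΣR = 4.700 m·K/W
ΔT = Q'·ΣR = 4.44 × 4.700 = 20.87 K
Heat flows inward, so T_out = T_in + ΔT = 4.31 + 20.87 = 25.2 °C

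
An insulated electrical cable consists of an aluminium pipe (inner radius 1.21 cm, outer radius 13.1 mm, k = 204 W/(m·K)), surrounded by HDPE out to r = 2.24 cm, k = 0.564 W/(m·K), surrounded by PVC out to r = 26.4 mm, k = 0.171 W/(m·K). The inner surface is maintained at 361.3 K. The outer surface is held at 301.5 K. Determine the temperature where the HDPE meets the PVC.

Series thermal resistances, inner to outer:
  R'_aluminium = ln(0.0131/0.0121)/(2πk) = 0.07941/(2π·204) = 6.195×10^-5 m·K/W
  R'_HDPE = ln(0.0224/0.0131)/(2πk) = 0.5364/(2π·0.564) = 0.1514 m·K/W
  R'_PVC = ln(0.0264/0.0224)/(2πk) = 0.1643/(2π·0.171) = 0.1529 m·K/W
ΣR = 6.195×10^-5 + 0.1514 + 0.1529 = 0.3044 m·K/W
Q' = ΔT/ΣR = (361.3 K − 301.5 K)/0.3044 = 196.5 W/m
From the inner boundary to the HDPE/PVC interface, ΣR_partial = 0.1515 m·K/W.
T_interface = T_in − Q'·ΣR_partial = 361.3 K − (196.5)(0.1515) = 331.5 K

T = 331.5 K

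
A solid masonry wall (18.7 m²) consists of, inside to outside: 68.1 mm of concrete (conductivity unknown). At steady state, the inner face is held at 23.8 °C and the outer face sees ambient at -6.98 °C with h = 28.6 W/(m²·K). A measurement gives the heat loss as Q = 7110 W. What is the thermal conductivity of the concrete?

k = 1.48 W/m·K

ΣR = ΔT/Q = |23.8 − -6.98|/7110 = 0.004329 K/W
Known resistances:
  R_conv,out = 1/(hA) = 1/(28.6·18.7) = 0.001870 K/W
R_concrete = ΣR − ΣR_known = 0.004329 − 0.001870 = 0.002459 K/W
L/(kA) = 0.002459 ⇒ k = 0.0681/(0.002459·18.7) = 1.48 W/m·K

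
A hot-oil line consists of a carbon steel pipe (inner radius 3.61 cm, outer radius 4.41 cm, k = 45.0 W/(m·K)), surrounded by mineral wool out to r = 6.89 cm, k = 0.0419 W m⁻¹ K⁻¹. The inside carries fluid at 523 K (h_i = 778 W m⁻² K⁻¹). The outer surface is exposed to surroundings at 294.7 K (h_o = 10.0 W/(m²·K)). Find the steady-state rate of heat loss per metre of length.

Treat each layer as a resistance in series:
  R'_conv,in = 1/(2πr h) = 1/(2π·0.0361·778) = 0.005667 m·K/W
  R'_carbon steel = ln(0.0441/0.0361)/(2πk) = 0.2002/(2π·45.0) = 7.079×10^-4 m·K/W
  R'_mineral wool = ln(0.0689/0.0441)/(2πk) = 0.4462/(2π·0.0419) = 1.695 m·K/W
  R'_conv,out = 1/(2πr h) = 1/(2π·0.0689·10.0) = 0.2310 m·K/W
ΣR = 0.005667 + 7.079×10^-4 + 1.695 + 0.2310 = 1.932 m·K/W
Q' = ΔT/ΣR = (523 K − 294.7 K)/1.932 = 118 W/m

Q' = 118 W/m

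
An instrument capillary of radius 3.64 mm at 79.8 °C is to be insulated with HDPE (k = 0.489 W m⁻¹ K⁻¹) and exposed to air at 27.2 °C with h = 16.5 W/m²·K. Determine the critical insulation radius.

r_cr = 2.96 cm

For a cylinder, r_cr = k_ins/h = 0.489/16.5 = 0.0296 m = 2.96 cm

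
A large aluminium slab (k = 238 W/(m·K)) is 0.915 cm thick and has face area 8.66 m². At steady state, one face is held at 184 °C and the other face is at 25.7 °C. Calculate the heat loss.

Q = 35700 kW

Q = kA·ΔT/L = 238 × 8.66 × |184 °C − 25.7 °C| / 0.00915 = 3.57×10^7 W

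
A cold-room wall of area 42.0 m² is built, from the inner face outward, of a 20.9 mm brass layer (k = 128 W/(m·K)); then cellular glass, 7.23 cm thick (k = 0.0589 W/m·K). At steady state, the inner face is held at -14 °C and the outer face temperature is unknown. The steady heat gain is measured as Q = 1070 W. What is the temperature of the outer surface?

T_out = 17.3 °C

Series resistances:
  R_brass = L/(kA) = 0.0209/(128·42.0) = 3.888×10^-6 K/W
  R_cellular glass = L/(kA) = 0.0723/(0.0589·42.0) = 0.02923 K/W
ΣR = 0.02923 K/W
ΔT = Q·ΣR = 1070 × 0.02923 = 31.28 K
Heat flows inward, so T_out = T_in + ΔT = -14 + 31.28 = 17.3 °C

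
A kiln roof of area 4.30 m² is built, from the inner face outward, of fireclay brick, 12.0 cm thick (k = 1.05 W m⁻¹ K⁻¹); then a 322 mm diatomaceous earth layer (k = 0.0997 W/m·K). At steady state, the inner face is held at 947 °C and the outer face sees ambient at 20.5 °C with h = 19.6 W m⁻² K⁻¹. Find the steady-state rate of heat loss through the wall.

Q = 1170 W

Series thermal resistances, inner to outer:
  R_fireclay brick = L/(kA) = 0.120/(1.05·4.30) = 0.02658 K/W
  R_diatomaceous earth = L/(kA) = 0.322/(0.0997·4.30) = 0.7511 K/W
  R_conv,out = 1/(hA) = 1/(19.6·4.30) = 0.01187 K/W
ΣR = 0.02658 + 0.7511 + 0.01187 = 0.7895 K/W
Q = ΔT/ΣR = (947 °C − 20.5 °C)/0.7895 = 1170 W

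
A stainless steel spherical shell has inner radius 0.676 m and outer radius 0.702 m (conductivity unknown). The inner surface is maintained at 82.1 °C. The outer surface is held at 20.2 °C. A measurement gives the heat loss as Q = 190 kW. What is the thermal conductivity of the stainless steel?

k = 13.4 W/m·K

ΣR = ΔT/Q = |82.1 − 20.2|/1.90×10^5 = 3.258×10^-4 K/W
(1/r₁−1/r₂)/(4πk) = 3.258×10^-4 ⇒ k = 0.05479/(4π·3.258×10^-4) = 13.4 W/m·K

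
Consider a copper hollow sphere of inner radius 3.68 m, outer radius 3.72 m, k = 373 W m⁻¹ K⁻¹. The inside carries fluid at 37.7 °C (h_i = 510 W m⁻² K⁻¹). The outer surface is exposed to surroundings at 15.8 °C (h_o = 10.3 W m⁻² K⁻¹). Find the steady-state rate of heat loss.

Q = 38.4 kW

Treat each layer as a resistance in series:
  R_conv,in = 1/(4πr²h) = 1/(4π·3.68²·510) = 1.152×10^-5 K/W
  R_copper = (1/3.68 − 1/3.72)/(4πk) = 0.002922/(4π·373) = 6.234×10^-7 K/W
  R_conv,out = 1/(4πr²h) = 1/(4π·3.72²·10.3) = 5.583×10^-4 K/W
ΣR = 1.152×10^-5 + 6.234×10^-7 + 5.583×10^-4 = 5.704×10^-4 K/W
Q = ΔT/ΣR = (37.7 °C − 15.8 °C)/5.704×10^-4 = 38400 W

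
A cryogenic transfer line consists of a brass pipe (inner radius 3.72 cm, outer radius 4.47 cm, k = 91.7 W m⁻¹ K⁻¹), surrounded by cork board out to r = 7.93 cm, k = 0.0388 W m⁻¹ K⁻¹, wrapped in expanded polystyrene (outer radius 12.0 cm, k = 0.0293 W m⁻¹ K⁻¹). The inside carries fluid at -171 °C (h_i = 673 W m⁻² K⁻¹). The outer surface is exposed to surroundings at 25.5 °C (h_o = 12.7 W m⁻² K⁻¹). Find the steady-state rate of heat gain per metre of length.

Resistance network (inner→outer):
  R'_conv,in = 1/(2πr h) = 1/(2π·0.0372·673) = 0.006357 m·K/W
  R'_brass = ln(0.0447/0.0372)/(2πk) = 0.1837/(2π·91.7) = 3.188×10^-4 m·K/W
  R'_cork board = ln(0.0793/0.0447)/(2πk) = 0.5733/(2π·0.0388) = 2.351 m·K/W
  R'_expanded polystyrene = ln(0.120/0.0793)/(2πk) = 0.4143/(2π·0.0293) = 2.250 m·K/W
  R'_conv,out = 1/(2πr h) = 1/(2π·0.120·12.7) = 0.1044 m·K/W
ΣR = 0.006357 + 3.188×10^-4 + 2.351 + 2.250 + 0.1044 = 4.712 m·K/W
Q' = ΔT/ΣR = (-171 °C − 25.5 °C)/4.712 = -41.7 W/m
(Negative Q' ⇒ heat flows inward; heat gain = 41.7 W/m.)

Q' = 41.7 W/m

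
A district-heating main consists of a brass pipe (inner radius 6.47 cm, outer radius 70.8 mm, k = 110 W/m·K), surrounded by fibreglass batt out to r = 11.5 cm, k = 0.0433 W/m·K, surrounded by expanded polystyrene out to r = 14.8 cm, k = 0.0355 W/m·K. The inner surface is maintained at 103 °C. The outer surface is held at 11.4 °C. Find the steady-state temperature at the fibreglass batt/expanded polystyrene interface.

T = 47.0 °C

Resistance network (inner→outer):
  R'_brass = ln(0.0708/0.0647)/(2πk) = 0.09010/(2π·110) = 1.304×10^-4 m·K/W
  R'_fibreglass batt = ln(0.115/0.0708)/(2πk) = 0.4851/(2π·0.0433) = 1.783 m·K/W
  R'_expanded polystyrene = ln(0.148/0.115)/(2πk) = 0.2523/(2π·0.0355) = 1.131 m·K/W
ΣR = 1.304×10^-4 + 1.783 + 1.131 = 2.914 m·K/W
Q' = ΔT/ΣR = (103 °C − 11.4 °C)/2.914 = 31.43 W/m
From the inner boundary to the fibreglass batt/expanded polystyrene interface, ΣR_partial = 1.783 m·K/W.
T_interface = T_in − Q'·ΣR_partial = 103 °C − (31.43)(1.783) = 47.0 °C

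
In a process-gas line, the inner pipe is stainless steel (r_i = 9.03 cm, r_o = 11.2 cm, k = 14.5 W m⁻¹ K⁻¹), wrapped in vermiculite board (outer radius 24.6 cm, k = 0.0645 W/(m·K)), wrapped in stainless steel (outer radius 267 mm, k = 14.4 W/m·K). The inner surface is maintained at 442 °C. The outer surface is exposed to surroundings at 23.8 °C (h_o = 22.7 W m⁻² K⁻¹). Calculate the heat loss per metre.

Resistance network (inner→outer):
  R'_stainless steel = ln(0.112/0.0903)/(2πk) = 0.2154/(2π·14.5) = 0.002364 m·K/W
  R'_vermiculite board = ln(0.246/0.112)/(2πk) = 0.7868/(2π·0.0645) = 1.942 m·K/W
  R'_stainless steel = ln(0.267/0.246)/(2πk) = 0.08192/(2π·14.4) = 9.054×10^-4 m·K/W
  R'_conv,out = 1/(2πr h) = 1/(2π·0.267·22.7) = 0.02626 m·K/W
ΣR = 0.002364 + 1.942 + 9.054×10^-4 + 0.02626 = 1.972 m·K/W
Q' = ΔT/ΣR = (442 °C − 23.8 °C)/1.972 = 212 W/m

Q' = 212 W/m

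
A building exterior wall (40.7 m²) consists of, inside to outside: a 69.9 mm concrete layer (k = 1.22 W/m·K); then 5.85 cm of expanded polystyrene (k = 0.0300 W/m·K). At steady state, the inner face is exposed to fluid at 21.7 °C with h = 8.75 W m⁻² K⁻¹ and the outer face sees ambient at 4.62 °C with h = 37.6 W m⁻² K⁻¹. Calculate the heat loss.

Q = 324 W

Resistance network (inner→outer):
  R_conv,in = 1/(hA) = 1/(8.75·40.7) = 0.002808 K/W
  R_concrete = L/(kA) = 0.0699/(1.22·40.7) = 0.001408 K/W
  R_expanded polystyrene = L/(kA) = 0.0585/(0.0300·40.7) = 0.04791 K/W
  R_conv,out = 1/(hA) = 1/(37.6·40.7) = 6.535×10^-4 K/W
ΣR = 0.002808 + 0.001408 + 0.04791 + 6.535×10^-4 = 0.05278 K/W
Q = ΔT/ΣR = (21.7 °C − 4.62 °C)/0.05278 = 324 W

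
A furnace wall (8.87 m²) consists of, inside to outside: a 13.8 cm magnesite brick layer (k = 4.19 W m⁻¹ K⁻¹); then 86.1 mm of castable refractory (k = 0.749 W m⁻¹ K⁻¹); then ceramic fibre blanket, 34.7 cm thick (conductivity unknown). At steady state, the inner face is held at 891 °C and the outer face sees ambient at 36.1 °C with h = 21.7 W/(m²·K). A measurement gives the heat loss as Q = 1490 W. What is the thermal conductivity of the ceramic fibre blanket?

ΣR = ΔT/Q = |891 − 36.1|/1490 = 0.5738 K/W
Known resistances:
  R_magnesite brick = L/(kA) = 0.138/(4.19·8.87) = 0.003713 K/W
  R_castable refractory = L/(kA) = 0.0861/(0.749·8.87) = 0.01296 K/W
  R_conv,out = 1/(hA) = 1/(21.7·8.87) = 0.005195 K/W
R_ceramic fibre blanket = ΣR − ΣR_known = 0.5738 − 0.02187 = 0.5519 K/W
L/(kA) = 0.5519 ⇒ k = 0.347/(0.5519·8.87) = 0.0709 W/m·K

k = 0.0709 W/m·K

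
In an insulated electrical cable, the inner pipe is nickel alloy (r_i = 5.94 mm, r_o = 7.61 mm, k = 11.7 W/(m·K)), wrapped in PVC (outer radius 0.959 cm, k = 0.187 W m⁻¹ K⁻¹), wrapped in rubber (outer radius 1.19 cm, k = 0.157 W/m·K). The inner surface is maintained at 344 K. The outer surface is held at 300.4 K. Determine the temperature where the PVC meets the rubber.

Resistance network (inner→outer):
  R'_nickel alloy = ln(0.00761/0.00594)/(2πk) = 0.2478/(2π·11.7) = 0.003370 m·K/W
  R'_PVC = ln(0.00959/0.00761)/(2πk) = 0.2313/(2π·0.187) = 0.1968 m·K/W
  R'_rubber = ln(0.0119/0.00959)/(2πk) = 0.2158/(2π·0.157) = 0.2188 m·K/W
ΣR = 0.003370 + 0.1968 + 0.2188 = 0.4190 m·K/W
Q' = ΔT/ΣR = (344 K − 300.4 K)/0.4190 = 104.1 W/m
From the inner boundary to the PVC/rubber interface, ΣR_partial = 0.2002 m·K/W.
T_interface = T_in − Q'·ΣR_partial = 344 K − (104.1)(0.2002) = 323.2 K

T = 323.2 K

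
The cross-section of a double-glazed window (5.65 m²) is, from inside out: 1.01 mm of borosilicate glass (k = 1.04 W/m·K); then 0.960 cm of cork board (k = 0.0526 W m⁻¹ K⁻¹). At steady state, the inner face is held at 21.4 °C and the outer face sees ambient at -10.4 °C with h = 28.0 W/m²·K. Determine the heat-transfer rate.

Treat each layer as a resistance in series:
  R_borosilicate glass = L/(kA) = 0.00101/(1.04·5.65) = 1.719×10^-4 K/W
  R_cork board = L/(kA) = 0.00960/(0.0526·5.65) = 0.03230 K/W
  R_conv,out = 1/(hA) = 1/(28.0·5.65) = 0.006321 K/W
ΣR = 1.719×10^-4 + 0.03230 + 0.006321 = 0.03879 K/W
Q = ΔT/ΣR = (21.4 °C − -10.4 °C)/0.03879 = 820 W

Q = 820 W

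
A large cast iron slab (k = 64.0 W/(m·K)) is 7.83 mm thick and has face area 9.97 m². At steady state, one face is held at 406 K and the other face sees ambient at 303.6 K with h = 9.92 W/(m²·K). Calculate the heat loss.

Q = 10.1 kW

Treat each layer as a resistance in series:
  R_cast iron = L/(kA) = 0.00783/(64.0·9.97) = 1.227×10^-5 K/W
  R_conv,out = 1/(hA) = 1/(9.92·9.97) = 0.01011 K/W
ΣR = 1.227×10^-5 + 0.01011 = 0.01012 K/W
Q = ΔT/ΣR = (406 K − 303.6 K)/0.01012 = 10100 W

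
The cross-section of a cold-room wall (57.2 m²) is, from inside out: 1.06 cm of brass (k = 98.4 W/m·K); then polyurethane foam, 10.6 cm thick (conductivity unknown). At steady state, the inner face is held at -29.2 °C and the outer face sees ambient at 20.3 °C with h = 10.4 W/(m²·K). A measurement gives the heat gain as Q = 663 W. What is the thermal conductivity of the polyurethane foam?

k = 0.0254 W/m·K

ΣR = ΔT/Q = |-29.2 − 20.3|/663 = 0.07466 K/W
Known resistances:
  R_brass = L/(kA) = 0.0106/(98.4·57.2) = 1.883×10^-6 K/W
  R_conv,out = 1/(hA) = 1/(10.4·57.2) = 0.001681 K/W
R_polyurethane foam = ΣR − ΣR_known = 0.07466 − 0.001683 = 0.07298 K/W
L/(kA) = 0.07298 ⇒ k = 0.106/(0.07298·57.2) = 0.0254 W/m·K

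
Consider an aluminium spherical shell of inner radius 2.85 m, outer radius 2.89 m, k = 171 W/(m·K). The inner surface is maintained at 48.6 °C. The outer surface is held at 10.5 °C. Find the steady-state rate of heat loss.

Q = 4πk·ΔT/(1/r₁ − 1/r₂) = 4π × 171 × 38.1 / (1/2.85 − 1/2.89) = 1.69×10^7 W

Q = 16900 kW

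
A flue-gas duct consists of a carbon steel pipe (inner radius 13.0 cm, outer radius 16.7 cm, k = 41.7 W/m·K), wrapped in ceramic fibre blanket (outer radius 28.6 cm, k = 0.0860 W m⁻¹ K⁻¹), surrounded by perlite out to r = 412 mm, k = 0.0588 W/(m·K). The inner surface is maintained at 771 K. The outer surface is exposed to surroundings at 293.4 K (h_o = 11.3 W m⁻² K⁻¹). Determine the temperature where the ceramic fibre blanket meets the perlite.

Resistance network (inner→outer):
  R'_carbon steel = ln(0.167/0.130)/(2πk) = 0.2505/(2π·41.7) = 9.559×10^-4 m·K/W
  R'_ceramic fibre blanket = ln(0.286/0.167)/(2πk) = 0.5380/(2π·0.0860) = 0.9956 m·K/W
  R'_perlite = ln(0.412/0.286)/(2πk) = 0.3650/(2π·0.0588) = 0.9880 m·K/W
  R'_conv,out = 1/(2πr h) = 1/(2π·0.412·11.3) = 0.03419 m·K/W
ΣR = 9.559×10^-4 + 0.9956 + 0.9880 + 0.03419 = 2.019 m·K/W
Q' = ΔT/ΣR = (771 K − 293.4 K)/2.019 = 236.6 W/m
From the inner boundary to the ceramic fibre blanket/perlite interface, ΣR_partial = 0.9966 m·K/W.
T_interface = T_in − Q'·ΣR_partial = 771 K − (236.6)(0.9966) = 535 K

T = 535 K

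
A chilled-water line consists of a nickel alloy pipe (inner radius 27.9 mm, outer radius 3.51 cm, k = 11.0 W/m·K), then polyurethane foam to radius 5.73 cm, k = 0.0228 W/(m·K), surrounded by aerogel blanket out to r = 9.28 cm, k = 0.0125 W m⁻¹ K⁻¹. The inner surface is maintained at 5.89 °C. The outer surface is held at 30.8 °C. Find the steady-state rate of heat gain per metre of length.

Resistance network (inner→outer):
  R'_nickel alloy = ln(0.0351/0.0279)/(2πk) = 0.2296/(2π·11.0) = 0.003322 m·K/W
  R'_polyurethane foam = ln(0.0573/0.0351)/(2πk) = 0.4901/(2π·0.0228) = 3.421 m·K/W
  R'_aerogel blanket = ln(0.0928/0.0573)/(2πk) = 0.4821/(2π·0.0125) = 6.139 m·K/W
ΣR = 0.003322 + 3.421 + 6.139 = 9.563 m·K/W
Q' = ΔT/ΣR = (5.89 °C − 30.8 °C)/9.563 = -2.60 W/m
(Negative Q' ⇒ heat flows inward; heat gain = 2.60 W/m.)

Q' = 2.60 W/m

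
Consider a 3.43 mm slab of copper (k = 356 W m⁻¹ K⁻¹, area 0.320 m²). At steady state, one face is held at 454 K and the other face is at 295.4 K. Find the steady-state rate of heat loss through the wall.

Q = 5270 kW

Q = kA·ΔT/L = 356 × 0.320 × |454 K − 295.4 K| / 0.00343 = 5.27×10^6 W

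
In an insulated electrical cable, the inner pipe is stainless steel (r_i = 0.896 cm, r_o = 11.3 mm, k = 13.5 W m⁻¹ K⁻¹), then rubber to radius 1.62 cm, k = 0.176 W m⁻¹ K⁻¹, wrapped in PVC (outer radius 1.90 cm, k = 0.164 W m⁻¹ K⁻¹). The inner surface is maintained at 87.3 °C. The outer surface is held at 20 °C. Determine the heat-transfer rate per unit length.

Q' = 139 W/m

Series thermal resistances, inner to outer:
  R'_stainless steel = ln(0.0113/0.00896)/(2πk) = 0.2320/(2π·13.5) = 0.002735 m·K/W
  R'_rubber = ln(0.0162/0.0113)/(2πk) = 0.3602/(2π·0.176) = 0.3257 m·K/W
  R'_PVC = ln(0.0190/0.0162)/(2πk) = 0.1594/(2π·0.164) = 0.1547 m·K/W
ΣR = 0.002735 + 0.3257 + 0.1547 = 0.4831 m·K/W
Q' = ΔT/ΣR = (87.3 °C − 20 °C)/0.4831 = 139 W/m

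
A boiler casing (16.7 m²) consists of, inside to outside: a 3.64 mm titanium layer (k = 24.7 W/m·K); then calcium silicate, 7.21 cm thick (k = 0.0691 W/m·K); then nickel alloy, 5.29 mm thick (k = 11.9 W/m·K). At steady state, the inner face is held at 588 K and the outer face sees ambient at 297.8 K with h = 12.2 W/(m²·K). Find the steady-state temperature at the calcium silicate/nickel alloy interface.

Treat each layer as a resistance in series:
  R_titanium = L/(kA) = 0.00364/(24.7·16.7) = 8.824×10^-6 K/W
  R_calcium silicate = L/(kA) = 0.0721/(0.0691·16.7) = 0.06248 K/W
  R_nickel alloy = L/(kA) = 0.00529/(11.9·16.7) = 2.662×10^-5 K/W
  R_conv,out = 1/(hA) = 1/(12.2·16.7) = 0.004908 K/W
ΣR = 8.824×10^-6 + 0.06248 + 2.662×10^-5 + 0.004908 = 0.06742 K/W
Q = ΔT/ΣR = (588 K − 297.8 K)/0.06742 = 4304 W
From the inner boundary to the calcium silicate/nickel alloy interface, ΣR_partial = 0.06249 K/W.
T_interface = T_in − Q·ΣR_partial = 588 K − (4304)(0.06249) = 319.0 K

T = 319.0 K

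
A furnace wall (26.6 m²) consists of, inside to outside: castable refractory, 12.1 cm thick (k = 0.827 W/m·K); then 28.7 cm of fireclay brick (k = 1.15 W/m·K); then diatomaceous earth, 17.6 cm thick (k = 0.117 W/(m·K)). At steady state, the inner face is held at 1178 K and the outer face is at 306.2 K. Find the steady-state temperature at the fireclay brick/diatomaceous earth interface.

Treat each layer as a resistance in series:
  R_castable refractory = L/(kA) = 0.121/(0.827·26.6) = 0.005500 K/W
  R_fireclay brick = L/(kA) = 0.287/(1.15·26.6) = 0.009382 K/W
  R_diatomaceous earth = L/(kA) = 0.176/(0.117·26.6) = 0.05655 K/W
ΣR = 0.005500 + 0.009382 + 0.05655 = 0.07143 K/W
Q = ΔT/ΣR = (1178 K − 306.2 K)/0.07143 = 12200 W
From the inner boundary to the fireclay brick/diatomaceous earth interface, ΣR_partial = 0.01488 K/W.
T_interface = T_in − Q·ΣR_partial = 1178 K − (12200)(0.01488) = 996 K

T = 996 K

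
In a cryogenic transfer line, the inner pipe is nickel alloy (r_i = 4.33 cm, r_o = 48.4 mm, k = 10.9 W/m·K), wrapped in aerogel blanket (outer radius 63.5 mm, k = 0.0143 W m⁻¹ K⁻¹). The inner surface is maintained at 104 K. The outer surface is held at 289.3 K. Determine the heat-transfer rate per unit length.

Series thermal resistances, inner to outer:
  R'_nickel alloy = ln(0.0484/0.0433)/(2πk) = 0.1113/(2π·10.9) = 0.001626 m·K/W
  R'_aerogel blanket = ln(0.0635/0.0484)/(2πk) = 0.2715/(2π·0.0143) = 3.022 m·K/W
ΣR = 0.001626 + 3.022 = 3.024 m·K/W
Q' = ΔT/ΣR = (104 K − 289.3 K)/3.024 = -61.3 W/m
(Negative Q' ⇒ heat flows inward; heat gain = 61.3 W/m.)

Q' = 61.3 W/m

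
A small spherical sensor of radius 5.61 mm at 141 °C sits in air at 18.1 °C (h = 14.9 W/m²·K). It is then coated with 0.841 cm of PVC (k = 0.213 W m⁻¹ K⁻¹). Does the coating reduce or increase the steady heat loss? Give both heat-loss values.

increases: 0.724 → 1.83 W

Critical radius for a sphere: r_cr = 2k/h = 0.0286 m = 2.86 cm.
Outer radius after coating: r₂ = 0.00561 + 0.00841 = 0.01402 m.
Since r₁ < r_cr and r₂ ≤ r_cr, the coating moves toward the maximum at r_cr — heat loss rises.
Bare: R = 1/(4πr₁²h) = 169.7 K/W; Q = 122.9/169.7 = 0.724 W.
Coated: R = R_cond + R_conv = 67.12 K/W; Q = 122.9/67.12 = 1.83 W.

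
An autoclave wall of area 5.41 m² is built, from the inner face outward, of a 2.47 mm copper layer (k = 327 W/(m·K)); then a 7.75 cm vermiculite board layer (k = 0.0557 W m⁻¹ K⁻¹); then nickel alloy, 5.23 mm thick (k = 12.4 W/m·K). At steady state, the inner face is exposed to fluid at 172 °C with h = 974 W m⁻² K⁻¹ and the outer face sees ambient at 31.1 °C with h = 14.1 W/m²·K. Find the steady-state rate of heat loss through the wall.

Q = 521 W

Series thermal resistances, inner to outer:
  R_conv,in = 1/(hA) = 1/(974·5.41) = 1.898×10^-4 K/W
  R_copper = L/(kA) = 0.00247/(327·5.41) = 1.396×10^-6 K/W
  R_vermiculite board = L/(kA) = 0.0775/(0.0557·5.41) = 0.2572 K/W
  R_nickel alloy = L/(kA) = 0.00523/(12.4·5.41) = 7.796×10^-5 K/W
  R_conv,out = 1/(hA) = 1/(14.1·5.41) = 0.01311 K/W
ΣR = 1.898×10^-4 + 1.396×10^-6 + 0.2572 + 7.796×10^-5 + 0.01311 = 0.2706 K/W
Q = ΔT/ΣR = (172 °C − 31.1 °C)/0.2706 = 521 W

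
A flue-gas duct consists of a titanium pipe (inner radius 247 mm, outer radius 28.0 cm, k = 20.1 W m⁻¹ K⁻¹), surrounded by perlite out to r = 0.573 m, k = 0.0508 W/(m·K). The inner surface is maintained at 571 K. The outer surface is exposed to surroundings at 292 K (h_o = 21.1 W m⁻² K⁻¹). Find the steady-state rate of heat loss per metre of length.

Series thermal resistances, inner to outer:
  R'_titanium = ln(0.280/0.247)/(2πk) = 0.1254/(2π·20.1) = 9.929×10^-4 m·K/W
  R'_perlite = ln(0.573/0.280)/(2πk) = 0.7161/(2π·0.0508) = 2.244 m·K/W
  R'_conv,out = 1/(2πr h) = 1/(2π·0.573·21.1) = 0.01316 m·K/W
ΣR = 9.929×10^-4 + 2.244 + 0.01316 = 2.258 m·K/W
Q' = ΔT/ΣR = (571 K − 292 K)/2.258 = 124 W/m

Q' = 124 W/m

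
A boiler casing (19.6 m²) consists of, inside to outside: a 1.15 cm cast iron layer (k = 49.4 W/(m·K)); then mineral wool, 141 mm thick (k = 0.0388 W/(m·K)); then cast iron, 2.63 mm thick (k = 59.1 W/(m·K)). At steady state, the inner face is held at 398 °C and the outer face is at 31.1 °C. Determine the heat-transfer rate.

Q = 1980 W

Series thermal resistances, inner to outer:
  R_cast iron = L/(kA) = 0.0115/(49.4·19.6) = 1.188×10^-5 K/W
  R_mineral wool = L/(kA) = 0.141/(0.0388·19.6) = 0.1854 K/W
  R_cast iron = L/(kA) = 0.00263/(59.1·19.6) = 2.270×10^-6 K/W
ΣR = 1.188×10^-5 + 0.1854 + 2.270×10^-6 = 0.1854 K/W
Q = ΔT/ΣR = (398 °C − 31.1 °C)/0.1854 = 1980 W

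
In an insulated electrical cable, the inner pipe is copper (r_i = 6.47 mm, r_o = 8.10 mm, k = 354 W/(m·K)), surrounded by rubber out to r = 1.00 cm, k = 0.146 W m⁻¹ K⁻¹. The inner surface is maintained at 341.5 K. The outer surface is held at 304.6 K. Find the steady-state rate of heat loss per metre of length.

Resistance network (inner→outer):
  R'_copper = ln(0.00810/0.00647)/(2πk) = 0.2247/(2π·354) = 1.010×10^-4 m·K/W
  R'_rubber = ln(0.0100/0.00810)/(2πk) = 0.2107/(2π·0.146) = 0.2297 m·K/W
ΣR = 1.010×10^-4 + 0.2297 = 0.2298 m·K/W
Q' = ΔT/ΣR = (341.5 K − 304.6 K)/0.2298 = 161 W/m

Q' = 161 W/m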